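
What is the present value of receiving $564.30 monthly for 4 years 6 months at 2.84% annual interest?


Present value of an ordinary annuity: PV = PMT × (1 − (1 + r)^(−n)) / r
Monthly rate r = 0.0284/12 ≈ 0.00236667, n = 54
PV = $564.30 × (1 − (1 + 0.0284/12)^(−54)) / (0.0284/12)
PV = $564.30 × 50.635667
PV = $28,573.71

PV = PMT × (1-(1+r)^(-n))/r = $28,573.71


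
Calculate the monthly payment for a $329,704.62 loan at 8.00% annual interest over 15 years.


Loan payment formula: PMT = PV × r / (1 − (1 + r)^(−n))
Monthly rate r = 0.08/12 ≈ 0.00666667, n = 180 months
Denominator: 1 − (1 + 0.08/12)^(−180) = 0.697604
PMT = $329,704.62 × (0.08/12) / 0.697604
PMT = $3,150.83 per month

PMT = PV × r / (1-(1+r)^(-n)) = $3,150.83/month


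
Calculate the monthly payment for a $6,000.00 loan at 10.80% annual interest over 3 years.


Loan payment formula: PMT = PV × r / (1 − (1 + r)^(−n))
Monthly rate r = 0.108/12 = 0.009, n = 36 months
Denominator: 1 − (1 + 0.108/12)^(−36) = 0.275701
PMT = $6,000.00 × (0.108/12) / 0.275701
PMT = $195.86 per month

PMT = PV × r / (1-(1+r)^(-n)) = $195.86/month


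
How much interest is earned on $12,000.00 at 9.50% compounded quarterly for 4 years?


Compound interest earned = final amount − principal.
A = P(1 + r/n)^(nt) = $12,000.00 × (1 + 0.095/4)^(4 × 4) = $17,469.64
Interest = A − P = $17,469.64 − $12,000.00 = $5,469.64

Interest = A - P = $5,469.64


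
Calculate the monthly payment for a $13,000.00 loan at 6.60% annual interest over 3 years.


Loan payment formula: PMT = PV × r / (1 − (1 + r)^(−n))
Monthly rate r = 0.066/12 = 0.0055, n = 36 months
Denominator: 1 − (1 + 0.066/12)^(−36) = 0.179185
PMT = $13,000.00 × (0.066/12) / 0.179185
PMT = $399.03 per month

PMT = PV × r / (1-(1+r)^(-n)) = $399.03/month


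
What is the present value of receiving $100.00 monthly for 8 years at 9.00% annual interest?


Present value of an ordinary annuity: PV = PMT × (1 − (1 + r)^(−n)) / r
Monthly rate r = 0.09/12 = 0.0075, n = 96
PV = $100.00 × (1 − (1 + 0.09/12)^(−96)) / (0.09/12)
PV = $100.00 × 68.258439
PV = $6,825.84

PV = PMT × (1-(1+r)^(-n))/r = $6,825.84


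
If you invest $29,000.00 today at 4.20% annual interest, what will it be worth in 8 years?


Future value formula: FV = PV × (1 + r)^t
FV = $29,000.00 × (1 + 0.042)^8
FV = $29,000.00 × 1.3897662
FV = $40,303.22

FV = PV × (1 + r)^t = $40,303.22


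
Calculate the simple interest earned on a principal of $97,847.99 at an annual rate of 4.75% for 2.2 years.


Simple interest formula: I = P × r × t
I = $97,847.99 × 0.0475 × 2.2
I = $10,225.11

I = P × r × t = $10,225.11


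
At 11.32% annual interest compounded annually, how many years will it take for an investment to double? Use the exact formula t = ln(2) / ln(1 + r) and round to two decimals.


Doubling condition: (1 + r)^t = 2
Take ln of both sides: t × ln(1 + r) = ln(2)
t = ln(2) / ln(1 + r)
t = 0.693147 / 0.107239
t = 6.46

t = ln(2) / ln(1 + r) = 6.46 years


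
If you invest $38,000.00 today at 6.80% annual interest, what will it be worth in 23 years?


Future value formula: FV = PV × (1 + r)^t
FV = $38,000.00 × (1 + 0.068)^23
FV = $38,000.00 × 4.5408673
FV = $172,552.96

FV = PV × (1 + r)^t = $172,552.96


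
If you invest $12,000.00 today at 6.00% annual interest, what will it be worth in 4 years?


Future value formula: FV = PV × (1 + r)^t
FV = $12,000.00 × (1 + 0.06)^4
FV = $12,000.00 × 1.262477
FV = $15,149.72

FV = PV × (1 + r)^t = $15,149.72


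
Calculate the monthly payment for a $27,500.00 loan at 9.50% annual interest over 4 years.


Loan payment formula: PMT = PV × r / (1 − (1 + r)^(−n))
Monthly rate r = 0.095/12 ≈ 0.00791667, n = 48 months
Denominator: 1 − (1 + 0.095/12)^(−48) = 0.315115
PMT = $27,500.00 × (0.095/12) / 0.315115
PMT = $690.89 per month

PMT = PV × r / (1-(1+r)^(-n)) = $690.89/month


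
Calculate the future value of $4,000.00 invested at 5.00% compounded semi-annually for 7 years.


Compound interest formula: A = P(1 + r/n)^(nt)
A = $4,000.00 × (1 + 0.05/2)^(2 × 7)
Growth factor: (1 + 0.05/2)^14 = 1.412974
A = $4,000.00 × 1.412974
A = $5,651.90

A = P(1 + r/n)^(nt) = $5,651.90


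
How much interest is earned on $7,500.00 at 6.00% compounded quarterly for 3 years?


Compound interest earned = final amount − principal.
A = P(1 + r/n)^(nt) = $7,500.00 × (1 + 0.06/4)^(4 × 3) = $8,967.14
Interest = A − P = $8,967.14 − $7,500.00 = $1,467.14

Interest = A - P = $1,467.14


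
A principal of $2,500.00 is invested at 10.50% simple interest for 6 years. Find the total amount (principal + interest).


Total amount formula: A = P(1 + rt) = P + P·r·t
Interest: I = P × r × t = $2,500.00 × 0.105 × 6 = $1,575.00
A = P + I = $2,500.00 + $1,575.00 = $4,075.00

A = P + I = P(1 + rt) = $4,075.00


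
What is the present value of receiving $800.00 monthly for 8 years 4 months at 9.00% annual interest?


Present value of an ordinary annuity: PV = PMT × (1 − (1 + r)^(−n)) / r
Monthly rate r = 0.09/12 = 0.0075, n = 100
PV = $800.00 × (1 − (1 + 0.09/12)^(−100)) / (0.09/12)
PV = $800.00 × 70.174623
PV = $56,139.70

PV = PMT × (1-(1+r)^(-n))/r = $56,139.70


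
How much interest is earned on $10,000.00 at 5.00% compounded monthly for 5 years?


Compound interest earned = final amount − principal.
A = P(1 + r/n)^(nt) = $10,000.00 × (1 + 0.05/12)^(12 × 5) = $12,833.59
Interest = A − P = $12,833.59 − $10,000.00 = $2,833.59

Interest = A - P = $2,833.59


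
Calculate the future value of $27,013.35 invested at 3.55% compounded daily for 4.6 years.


Compound interest formula: A = P(1 + r/n)^(nt)
A = $27,013.35 × (1 + 0.0355/365)^(365 × 4.6)
Growth factor: (1 + 0.0355/365)^1679 = 1.1773805
A = $27,013.35 × 1.1773805
A = $31,804.99

A = P(1 + r/n)^(nt) = $31,804.99


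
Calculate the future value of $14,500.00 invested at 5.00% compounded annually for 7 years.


Compound interest formula: A = P(1 + r/n)^(nt)
A = $14,500.00 × (1 + 0.05/1)^(1 × 7)
Growth factor: (1 + 0.05/1)^7 = 1.4071004
A = $14,500.00 × 1.4071004
A = $20,402.96

A = P(1 + r/n)^(nt) = $20,402.96


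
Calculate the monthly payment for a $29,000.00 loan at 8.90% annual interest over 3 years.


Loan payment formula: PMT = PV × r / (1 − (1 + r)^(−n))
Monthly rate r = 0.089/12 ≈ 0.00741667, n = 36 months
Denominator: 1 − (1 + 0.089/12)^(−36) = 0.233572
PMT = $29,000.00 × (0.089/12) / 0.233572
PMT = $920.84 per month

PMT = PV × r / (1-(1+r)^(-n)) = $920.84/month


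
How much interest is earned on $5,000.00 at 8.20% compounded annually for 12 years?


Compound interest earned = final amount − principal.
A = P(1 + r/n)^(nt) = $5,000.00 × (1 + 0.082/1)^(1 × 12) = $12,873.51
Interest = A − P = $12,873.51 − $5,000.00 = $7,873.51

Interest = A - P = $7,873.51


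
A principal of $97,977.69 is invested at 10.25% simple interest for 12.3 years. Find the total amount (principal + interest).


Total amount formula: A = P(1 + rt) = P + P·r·t
Interest: I = P × r × t = $97,977.69 × 0.1025 × 12.3 = $123,525.37
A = P + I = $97,977.69 + $123,525.37 = $221,503.06

A = P + I = P(1 + rt) = $221,503.06


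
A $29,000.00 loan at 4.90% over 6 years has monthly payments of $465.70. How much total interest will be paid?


Total paid over the life of the loan = PMT × n.
Total paid = $465.70 × 72 = $33,530.40
Total interest = total paid − principal = $33,530.40 − $29,000.00 = $4,530.40

Total interest = (PMT × n) - PV = $4,530.40


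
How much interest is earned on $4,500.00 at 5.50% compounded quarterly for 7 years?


Compound interest earned = final amount − principal.
A = P(1 + r/n)^(nt) = $4,500.00 × (1 + 0.055/4)^(4 × 7) = $6,595.94
Interest = A − P = $6,595.94 − $4,500.00 = $2,095.94

Interest = A - P = $2,095.94


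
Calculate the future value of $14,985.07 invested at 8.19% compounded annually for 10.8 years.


Compound interest formula: A = P(1 + r/n)^(nt)
A = $14,985.07 × (1 + 0.0819/1)^(1 × 10.8)
Growth factor: (1 + 0.0819/1)^10.8 = 2.340027
A = $14,985.07 × 2.340027
A = $35,065.47

A = P(1 + r/n)^(nt) = $35,065.47


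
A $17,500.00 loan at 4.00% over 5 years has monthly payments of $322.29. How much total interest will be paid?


Total paid over the life of the loan = PMT × n.
Total paid = $322.29 × 60 = $19,337.40
Total interest = total paid − principal = $19,337.40 − $17,500.00 = $1,837.40

Total interest = (PMT × n) - PV = $1,837.40


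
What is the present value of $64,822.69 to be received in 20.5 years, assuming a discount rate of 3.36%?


Present value formula: PV = FV / (1 + r)^t
PV = $64,822.69 / (1 + 0.0336)^20.5
PV = $64,822.69 / 1.968912
PV = $32,923.10

PV = FV / (1 + r)^t = $32,923.10


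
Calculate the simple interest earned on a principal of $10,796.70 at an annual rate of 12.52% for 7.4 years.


Simple interest formula: I = P × r × t
I = $10,796.70 × 0.1252 × 7.4
I = $10,002.93

I = P × r × t = $10,002.93


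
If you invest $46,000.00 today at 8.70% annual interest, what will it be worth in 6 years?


Future value formula: FV = PV × (1 + r)^t
FV = $46,000.00 × (1 + 0.087)^6
FV = $46,000.00 × 1.6495947
FV = $75,881.36

FV = PV × (1 + r)^t = $75,881.36


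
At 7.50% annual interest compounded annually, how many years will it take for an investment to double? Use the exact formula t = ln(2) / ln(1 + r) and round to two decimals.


Doubling condition: (1 + r)^t = 2
Take ln of both sides: t × ln(1 + r) = ln(2)
t = ln(2) / ln(1 + r)
t = 0.693147 / 0.072321
t = 9.58

t = ln(2) / ln(1 + r) = 9.58 years


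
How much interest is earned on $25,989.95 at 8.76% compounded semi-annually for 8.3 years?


Compound interest earned = final amount − principal.
A = P(1 + r/n)^(nt) = $25,989.95 × (1 + 0.0876/2)^(2 × 8.3) = $52,948.36
Interest = A − P = $52,948.36 − $25,989.95 = $26,958.41

Interest = A - P = $26,958.41


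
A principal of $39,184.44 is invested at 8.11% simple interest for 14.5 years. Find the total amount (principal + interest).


Total amount formula: A = P(1 + rt) = P + P·r·t
Interest: I = P × r × t = $39,184.44 × 0.0811 × 14.5 = $46,078.94
A = P + I = $39,184.44 + $46,078.94 = $85,263.38

A = P + I = P(1 + rt) = $85,263.38


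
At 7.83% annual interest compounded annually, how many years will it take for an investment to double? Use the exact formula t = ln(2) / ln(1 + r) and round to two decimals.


Doubling condition: (1 + r)^t = 2
Take ln of both sides: t × ln(1 + r) = ln(2)
t = ln(2) / ln(1 + r)
t = 0.693147 / 0.075386
t = 9.19

t = ln(2) / ln(1 + r) = 9.19 years


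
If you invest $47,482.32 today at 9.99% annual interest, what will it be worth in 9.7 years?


Future value formula: FV = PV × (1 + r)^t
FV = $47,482.32 × (1 + 0.0999)^9.7
FV = $47,482.32 × 2.518408
FV = $119,579.85

FV = PV × (1 + r)^t = $119,579.85


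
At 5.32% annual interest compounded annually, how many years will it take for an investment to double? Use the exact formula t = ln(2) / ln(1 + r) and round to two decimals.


Doubling condition: (1 + r)^t = 2
Take ln of both sides: t × ln(1 + r) = ln(2)
t = ln(2) / ln(1 + r)
t = 0.693147 / 0.051833
t = 13.37

t = ln(2) / ln(1 + r) = 13.37 years


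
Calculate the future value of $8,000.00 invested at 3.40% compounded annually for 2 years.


Compound interest formula: A = P(1 + r/n)^(nt)
A = $8,000.00 × (1 + 0.034/1)^(1 × 2)
Growth factor: (1 + 0.034/1)^2 = 1.069156
A = $8,000.00 × 1.069156
A = $8,553.25

A = P(1 + r/n)^(nt) = $8,553.25


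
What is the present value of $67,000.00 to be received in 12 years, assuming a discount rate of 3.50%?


Present value formula: PV = FV / (1 + r)^t
PV = $67,000.00 / (1 + 0.035)^12
PV = $67,000.00 / 1.5110687
PV = $44,339.48

PV = FV / (1 + r)^t = $44,339.48


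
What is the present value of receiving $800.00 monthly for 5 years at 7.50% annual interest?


Present value of an ordinary annuity: PV = PMT × (1 − (1 + r)^(−n)) / r
Monthly rate r = 0.075/12 = 0.00625, n = 60
PV = $800.00 × (1 − (1 + 0.075/12)^(−60)) / (0.075/12)
PV = $800.00 × 49.905308
PV = $39,924.25

PV = PMT × (1-(1+r)^(-n))/r = $39,924.25


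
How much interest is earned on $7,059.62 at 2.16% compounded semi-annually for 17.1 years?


Compound interest earned = final amount − principal.
A = P(1 + r/n)^(nt) = $7,059.62 × (1 + 0.0216/2)^(2 × 17.1) = $10,193.71
Interest = A − P = $10,193.71 − $7,059.62 = $3,134.09

Interest = A - P = $3,134.09


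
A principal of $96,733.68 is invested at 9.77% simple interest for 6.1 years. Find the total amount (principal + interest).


Total amount formula: A = P(1 + rt) = P + P·r·t
Interest: I = P × r × t = $96,733.68 × 0.0977 × 6.1 = $57,650.37
A = P + I = $96,733.68 + $57,650.37 = $154,384.05

A = P + I = P(1 + rt) = $154,384.05


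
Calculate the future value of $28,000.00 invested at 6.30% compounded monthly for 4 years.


Compound interest formula: A = P(1 + r/n)^(nt)
A = $28,000.00 × (1 + 0.063/12)^(12 × 4)
Growth factor: (1 + 0.063/12)^48 = 1.2857482
A = $28,000.00 × 1.2857482
A = $36,000.95

A = P(1 + r/n)^(nt) = $36,000.95


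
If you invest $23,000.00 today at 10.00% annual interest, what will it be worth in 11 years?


Future value formula: FV = PV × (1 + r)^t
FV = $23,000.00 × (1 + 0.1)^11
FV = $23,000.00 × 2.8531167
FV = $65,621.68

FV = PV × (1 + r)^t = $65,621.68


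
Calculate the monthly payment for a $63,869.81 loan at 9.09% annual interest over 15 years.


Loan payment formula: PMT = PV × r / (1 − (1 + r)^(−n))
Monthly rate r = 0.0909/12 = 0.007575, n = 180 months
Denominator: 1 − (1 + 0.0909/12)^(−180) = 0.742918
PMT = $63,869.81 × (0.0909/12) / 0.742918
PMT = $651.23 per month

PMT = PV × r / (1-(1+r)^(-n)) = $651.23/month


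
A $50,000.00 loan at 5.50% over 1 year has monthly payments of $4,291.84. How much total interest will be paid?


Total paid over the life of the loan = PMT × n.
Total paid = $4,291.84 × 12 = $51,502.08
Total interest = total paid − principal = $51,502.08 − $50,000.00 = $1,502.08

Total interest = (PMT × n) - PV = $1,502.08


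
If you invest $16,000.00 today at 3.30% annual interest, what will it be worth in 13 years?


Future value formula: FV = PV × (1 + r)^t
FV = $16,000.00 × (1 + 0.033)^13
FV = $16,000.00 × 1.5251206
FV = $24,401.93

FV = PV × (1 + r)^t = $24,401.93


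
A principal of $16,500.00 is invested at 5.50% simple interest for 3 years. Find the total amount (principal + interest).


Total amount formula: A = P(1 + rt) = P + P·r·t
Interest: I = P × r × t = $16,500.00 × 0.055 × 3 = $2,722.50
A = P + I = $16,500.00 + $2,722.50 = $19,222.50

A = P + I = P(1 + rt) = $19,222.50


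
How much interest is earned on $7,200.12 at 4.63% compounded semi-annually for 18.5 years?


Compound interest earned = final amount − principal.
A = P(1 + r/n)^(nt) = $7,200.12 × (1 + 0.0463/2)^(2 × 18.5) = $16,791.68
Interest = A − P = $16,791.68 − $7,200.12 = $9,591.56

Interest = A - P = $9,591.56


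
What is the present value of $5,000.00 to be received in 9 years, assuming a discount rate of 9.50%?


Present value formula: PV = FV / (1 + r)^t
PV = $5,000.00 / (1 + 0.095)^9
PV = $5,000.00 / 2.263222
PV = $2,209.24

PV = FV / (1 + r)^t = $2,209.24


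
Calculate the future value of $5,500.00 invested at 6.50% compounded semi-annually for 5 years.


Compound interest formula: A = P(1 + r/n)^(nt)
A = $5,500.00 × (1 + 0.065/2)^(2 × 5)
Growth factor: (1 + 0.065/2)^10 = 1.376894
A = $5,500.00 × 1.376894
A = $7,572.92

A = P(1 + r/n)^(nt) = $7,572.92


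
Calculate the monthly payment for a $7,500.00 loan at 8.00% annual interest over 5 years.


Loan payment formula: PMT = PV × r / (1 − (1 + r)^(−n))
Monthly rate r = 0.08/12 ≈ 0.00666667, n = 60 months
Denominator: 1 − (1 + 0.08/12)^(−60) = 0.328790
PMT = $7,500.00 × (0.08/12) / 0.328790
PMT = $152.07 per month

PMT = PV × r / (1-(1+r)^(-n)) = $152.07/month


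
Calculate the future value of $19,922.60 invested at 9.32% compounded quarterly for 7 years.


Compound interest formula: A = P(1 + r/n)^(nt)
A = $19,922.60 × (1 + 0.0932/4)^(4 × 7)
Growth factor: (1 + 0.0932/4)^28 = 1.905826
A = $19,922.60 × 1.905826
A = $37,969.01

A = P(1 + r/n)^(nt) = $37,969.01


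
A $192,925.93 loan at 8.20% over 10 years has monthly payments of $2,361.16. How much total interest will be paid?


Total paid over the life of the loan = PMT × n.
Total paid = $2,361.16 × 120 = $283,339.20
Total interest = total paid − principal = $283,339.20 − $192,925.93 = $90,413.27

Total interest = (PMT × n) - PV = $90,413.27


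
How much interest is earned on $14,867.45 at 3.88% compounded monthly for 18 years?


Compound interest earned = final amount − principal.
A = P(1 + r/n)^(nt) = $14,867.45 × (1 + 0.0388/12)^(12 × 18) = $29,857.84
Interest = A − P = $29,857.84 − $14,867.45 = $14,990.39

Interest = A - P = $14,990.39


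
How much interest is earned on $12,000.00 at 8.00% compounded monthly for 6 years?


Compound interest earned = final amount − principal.
A = P(1 + r/n)^(nt) = $12,000.00 × (1 + 0.08/12)^(12 × 6) = $19,362.03
Interest = A − P = $19,362.03 − $12,000.00 = $7,362.03

Interest = A - P = $7,362.03


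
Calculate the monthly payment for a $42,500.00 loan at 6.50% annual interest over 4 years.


Loan payment formula: PMT = PV × r / (1 − (1 + r)^(−n))
Monthly rate r = 0.065/12 ≈ 0.00541667, n = 48 months
Denominator: 1 − (1 + 0.065/12)^(−48) = 0.228407
PMT = $42,500.00 × (0.065/12) / 0.228407
PMT = $1,007.89 per month

PMT = PV × r / (1-(1+r)^(-n)) = $1,007.89/month


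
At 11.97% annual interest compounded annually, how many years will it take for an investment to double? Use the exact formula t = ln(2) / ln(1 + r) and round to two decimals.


Doubling condition: (1 + r)^t = 2
Take ln of both sides: t × ln(1 + r) = ln(2)
t = ln(2) / ln(1 + r)
t = 0.693147 / 0.113061
t = 6.13

t = ln(2) / ln(1 + r) = 6.13 years


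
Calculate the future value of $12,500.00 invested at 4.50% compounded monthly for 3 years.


Compound interest formula: A = P(1 + r/n)^(nt)
A = $12,500.00 × (1 + 0.045/12)^(12 × 3)
Growth factor: (1 + 0.045/12)^36 = 1.144248
A = $12,500.00 × 1.144248
A = $14,303.10

A = P(1 + r/n)^(nt) = $14,303.10


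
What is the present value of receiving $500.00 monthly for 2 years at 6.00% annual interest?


Present value of an ordinary annuity: PV = PMT × (1 − (1 + r)^(−n)) / r
Monthly rate r = 0.06/12 = 0.005, n = 24
PV = $500.00 × (1 − (1 + 0.06/12)^(−24)) / (0.06/12)
PV = $500.00 × 22.562866
PV = $11,281.43

PV = PMT × (1-(1+r)^(-n))/r = $11,281.43


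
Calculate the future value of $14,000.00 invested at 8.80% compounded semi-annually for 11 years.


Compound interest formula: A = P(1 + r/n)^(nt)
A = $14,000.00 × (1 + 0.088/2)^(2 × 11)
Growth factor: (1 + 0.088/2)^22 = 2.578760
A = $14,000.00 × 2.578760
A = $36,102.64

A = P(1 + r/n)^(nt) = $36,102.64


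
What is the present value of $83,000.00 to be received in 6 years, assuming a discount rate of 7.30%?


Present value formula: PV = FV / (1 + r)^t
PV = $83,000.00 / (1 + 0.073)^6
PV = $83,000.00 / 1.526154
PV = $54,385.08

PV = FV / (1 + r)^t = $54,385.08


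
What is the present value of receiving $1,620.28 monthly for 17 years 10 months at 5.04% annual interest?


Present value of an ordinary annuity: PV = PMT × (1 − (1 + r)^(−n)) / r
Monthly rate r = 0.0504/12 = 0.0042, n = 214
PV = $1,620.28 × (1 − (1 + 0.0504/12)^(−214)) / (0.0504/12)
PV = $1,620.28 × 140.994113
PV = $228,449.94

PV = PMT × (1-(1+r)^(-n))/r = $228,449.94


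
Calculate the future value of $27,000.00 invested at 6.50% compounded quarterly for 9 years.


Compound interest formula: A = P(1 + r/n)^(nt)
A = $27,000.00 × (1 + 0.065/4)^(4 × 9)
Growth factor: (1 + 0.065/4)^36 = 1.7865703
A = $27,000.00 × 1.7865703
A = $48,237.40

A = P(1 + r/n)^(nt) = $48,237.40


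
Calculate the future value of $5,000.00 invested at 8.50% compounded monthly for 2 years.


Compound interest formula: A = P(1 + r/n)^(nt)
A = $5,000.00 × (1 + 0.085/12)^(12 × 2)
Growth factor: (1 + 0.085/12)^24 = 1.1845948
A = $5,000.00 × 1.1845948
A = $5,922.97

A = P(1 + r/n)^(nt) = $5,922.97


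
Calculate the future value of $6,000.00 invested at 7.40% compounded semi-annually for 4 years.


Compound interest formula: A = P(1 + r/n)^(nt)
A = $6,000.00 × (1 + 0.074/2)^(2 × 4)
Growth factor: (1 + 0.074/2)^8 = 1.337304
A = $6,000.00 × 1.337304
A = $8,023.82

A = P(1 + r/n)^(nt) = $8,023.82


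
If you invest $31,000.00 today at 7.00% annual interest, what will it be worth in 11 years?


Future value formula: FV = PV × (1 + r)^t
FV = $31,000.00 × (1 + 0.07)^11
FV = $31,000.00 × 2.104852
FV = $65,250.41

FV = PV × (1 + r)^t = $65,250.41


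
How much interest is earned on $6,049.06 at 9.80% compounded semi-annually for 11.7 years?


Compound interest earned = final amount − principal.
A = P(1 + r/n)^(nt) = $6,049.06 × (1 + 0.098/2)^(2 × 11.7) = $18,528.25
Interest = A − P = $18,528.25 − $6,049.06 = $12,479.19

Interest = A - P = $12,479.19


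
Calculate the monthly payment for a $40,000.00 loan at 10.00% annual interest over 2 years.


Loan payment formula: PMT = PV × r / (1 − (1 + r)^(−n))
Monthly rate r = 0.1/12 ≈ 0.00833333, n = 24 months
Denominator: 1 − (1 + 0.1/12)^(−24) = 0.180590
PMT = $40,000.00 × (0.1/12) / 0.180590
PMT = $1,845.80 per month

PMT = PV × r / (1-(1+r)^(-n)) = $1,845.80/month


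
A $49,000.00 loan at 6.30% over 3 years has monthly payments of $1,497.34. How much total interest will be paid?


Total paid over the life of the loan = PMT × n.
Total paid = $1,497.34 × 36 = $53,904.24
Total interest = total paid − principal = $53,904.24 − $49,000.00 = $4,904.24

Total interest = (PMT × n) - PV = $4,904.24


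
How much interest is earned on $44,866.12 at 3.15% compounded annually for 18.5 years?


Compound interest earned = final amount − principal.
A = P(1 + r/n)^(nt) = $44,866.12 × (1 + 0.0315/1)^(1 × 18.5) = $79,634.14
Interest = A − P = $79,634.14 − $44,866.12 = $34,768.02

Interest = A - P = $34,768.02


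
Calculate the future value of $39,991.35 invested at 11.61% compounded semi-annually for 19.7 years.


Compound interest formula: A = P(1 + r/n)^(nt)
A = $39,991.35 × (1 + 0.1161/2)^(2 × 19.7)
Growth factor: (1 + 0.1161/2)^39.4 = 9.2372766
A = $39,991.35 × 9.2372766
A = $369,411.16

A = P(1 + r/n)^(nt) = $369,411.16


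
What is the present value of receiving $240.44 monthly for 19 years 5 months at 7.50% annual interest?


Present value of an ordinary annuity: PV = PMT × (1 − (1 + r)^(−n)) / r
Monthly rate r = 0.075/12 = 0.00625, n = 233
PV = $240.44 × (1 − (1 + 0.075/12)^(−233)) / (0.075/12)
PV = $240.44 × 122.533181
PV = $29,461.88

PV = PMT × (1-(1+r)^(-n))/r = $29,461.88


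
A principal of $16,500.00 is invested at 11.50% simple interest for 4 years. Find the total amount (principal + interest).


Total amount formula: A = P(1 + rt) = P + P·r·t
Interest: I = P × r × t = $16,500.00 × 0.115 × 4 = $7,590.00
A = P + I = $16,500.00 + $7,590.00 = $24,090.00

A = P + I = P(1 + rt) = $24,090.00


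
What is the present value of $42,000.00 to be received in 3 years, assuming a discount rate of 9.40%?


Present value formula: PV = FV / (1 + r)^t
PV = $42,000.00 / (1 + 0.094)^3
PV = $42,000.00 / 1.3093386
PV = $32,077.26

PV = FV / (1 + r)^t = $32,077.26


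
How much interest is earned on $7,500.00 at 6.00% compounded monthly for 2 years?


Compound interest earned = final amount − principal.
A = P(1 + r/n)^(nt) = $7,500.00 × (1 + 0.06/12)^(12 × 2) = $8,453.70
Interest = A − P = $8,453.70 − $7,500.00 = $953.70

Interest = A - P = $953.70


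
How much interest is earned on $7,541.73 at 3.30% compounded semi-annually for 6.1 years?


Compound interest earned = final amount − principal.
A = P(1 + r/n)^(nt) = $7,541.73 × (1 + 0.033/2)^(2 × 6.1) = $9,208.33
Interest = A − P = $9,208.33 − $7,541.73 = $1,666.60

Interest = A - P = $1,666.60


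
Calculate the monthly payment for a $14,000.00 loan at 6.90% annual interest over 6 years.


Loan payment formula: PMT = PV × r / (1 − (1 + r)^(−n))
Monthly rate r = 0.069/12 = 0.00575, n = 72 months
Denominator: 1 − (1 + 0.069/12)^(−72) = 0.338215
PMT = $14,000.00 × (0.069/12) / 0.338215
PMT = $238.01 per month

PMT = PV × r / (1-(1+r)^(-n)) = $238.01/month


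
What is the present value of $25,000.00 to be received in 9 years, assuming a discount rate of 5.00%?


Present value formula: PV = FV / (1 + r)^t
PV = $25,000.00 / (1 + 0.05)^9
PV = $25,000.00 / 1.5513282
PV = $16,115.22

PV = FV / (1 + r)^t = $16,115.22


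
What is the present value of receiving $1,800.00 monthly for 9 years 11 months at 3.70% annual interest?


Present value of an ordinary annuity: PV = PMT × (1 − (1 + r)^(−n)) / r
Monthly rate r = 0.037/12 ≈ 0.00308333, n = 119
PV = $1,800.00 × (1 − (1 + 0.037/12)^(−119)) / (0.037/12)
PV = $1,800.00 × 99.4836915
PV = $179,070.64

PV = PMT × (1-(1+r)^(-n))/r = $179,070.64


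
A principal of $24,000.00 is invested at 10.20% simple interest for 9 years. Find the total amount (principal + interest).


Total amount formula: A = P(1 + rt) = P + P·r·t
Interest: I = P × r × t = $24,000.00 × 0.102 × 9 = $22,032.00
A = P + I = $24,000.00 + $22,032.00 = $46,032.00

A = P + I = P(1 + rt) = $46,032.00


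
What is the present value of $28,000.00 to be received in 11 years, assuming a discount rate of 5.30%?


Present value formula: PV = FV / (1 + r)^t
PV = $28,000.00 / (1 + 0.053)^11
PV = $28,000.00 / 1.7648674
PV = $15,865.21

PV = FV / (1 + r)^t = $15,865.21


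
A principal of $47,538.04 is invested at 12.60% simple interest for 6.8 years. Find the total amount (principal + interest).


Total amount formula: A = P(1 + rt) = P + P·r·t
Interest: I = P × r × t = $47,538.04 × 0.126 × 6.8 = $40,730.59
A = P + I = $47,538.04 + $40,730.59 = $88,268.63

A = P + I = P(1 + rt) = $88,268.63


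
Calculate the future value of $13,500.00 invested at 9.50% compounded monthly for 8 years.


Compound interest formula: A = P(1 + r/n)^(nt)
A = $13,500.00 × (1 + 0.095/12)^(12 × 8)
Growth factor: (1 + 0.095/12)^96 = 2.131887
A = $13,500.00 × 2.131887
A = $28,780.47

A = P(1 + r/n)^(nt) = $28,780.47


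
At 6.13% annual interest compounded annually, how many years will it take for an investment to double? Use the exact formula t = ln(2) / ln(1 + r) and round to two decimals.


Doubling condition: (1 + r)^t = 2
Take ln of both sides: t × ln(1 + r) = ln(2)
t = ln(2) / ln(1 + r)
t = 0.693147 / 0.059495
t = 11.65

t = ln(2) / ln(1 + r) = 11.65 years


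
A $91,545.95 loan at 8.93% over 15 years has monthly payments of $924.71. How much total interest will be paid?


Total paid over the life of the loan = PMT × n.
Total paid = $924.71 × 180 = $166,447.80
Total interest = total paid − principal = $166,447.80 − $91,545.95 = $74,901.85

Total interest = (PMT × n) - PV = $74,901.85


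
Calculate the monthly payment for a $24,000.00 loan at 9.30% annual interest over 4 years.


Loan payment formula: PMT = PV × r / (1 − (1 + r)^(−n))
Monthly rate r = 0.093/12 = 0.00775, n = 48 months
Denominator: 1 − (1 + 0.093/12)^(−48) = 0.309656
PMT = $24,000.00 × (0.093/12) / 0.309656
PMT = $600.67 per month

PMT = PV × r / (1-(1+r)^(-n)) = $600.67/month


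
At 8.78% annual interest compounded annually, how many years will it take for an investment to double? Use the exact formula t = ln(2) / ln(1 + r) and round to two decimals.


Doubling condition: (1 + r)^t = 2
Take ln of both sides: t × ln(1 + r) = ln(2)
t = ln(2) / ln(1 + r)
t = 0.693147 / 0.084157
t = 8.24

t = ln(2) / ln(1 + r) = 8.24 years


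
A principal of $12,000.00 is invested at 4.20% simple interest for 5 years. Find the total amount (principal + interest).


Total amount formula: A = P(1 + rt) = P + P·r·t
Interest: I = P × r × t = $12,000.00 × 0.042 × 5 = $2,520.00
A = P + I = $12,000.00 + $2,520.00 = $14,520.00

A = P + I = P(1 + rt) = $14,520.00


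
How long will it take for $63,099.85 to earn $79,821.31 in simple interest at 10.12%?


Rearrange the simple interest formula for t:
I = P × r × t  ⇒  t = I / (P × r)
t = $79,821.31 / ($63,099.85 × 0.1012)
t = 12.5

t = I/(P×r) = 12.5 years


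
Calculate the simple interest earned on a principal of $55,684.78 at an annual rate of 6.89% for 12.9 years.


Simple interest formula: I = P × r × t
I = $55,684.78 × 0.0689 × 12.9
I = $49,493.19

I = P × r × t = $49,493.19


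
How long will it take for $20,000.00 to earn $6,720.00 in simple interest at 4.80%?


Rearrange the simple interest formula for t:
I = P × r × t  ⇒  t = I / (P × r)
t = $6,720.00 / ($20,000.00 × 0.048)
t = 7

t = I/(P×r) = 7 years


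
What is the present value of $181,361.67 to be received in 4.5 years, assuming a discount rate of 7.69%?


Present value formula: PV = FV / (1 + r)^t
PV = $181,361.67 / (1 + 0.0769)^4.5
PV = $181,361.67 / 1.39569074
PV = $129,944.02

PV = FV / (1 + r)^t = $129,944.02


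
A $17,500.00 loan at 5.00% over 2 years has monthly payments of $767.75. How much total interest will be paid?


Total paid over the life of the loan = PMT × n.
Total paid = $767.75 × 24 = $18,426.00
Total interest = total paid − principal = $18,426.00 − $17,500.00 = $926.00

Total interest = (PMT × n) - PV = $926.00


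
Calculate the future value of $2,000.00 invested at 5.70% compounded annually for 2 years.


Compound interest formula: A = P(1 + r/n)^(nt)
A = $2,000.00 × (1 + 0.057/1)^(1 × 2)
Growth factor: (1 + 0.057/1)^2 = 1.117249
A = $2,000.00 × 1.117249
A = $2,234.50

A = P(1 + r/n)^(nt) = $2,234.50


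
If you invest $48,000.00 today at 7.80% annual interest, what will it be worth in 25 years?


Future value formula: FV = PV × (1 + r)^t
FV = $48,000.00 × (1 + 0.078)^25
FV = $48,000.00 × 6.538363
FV = $313,841.42

FV = PV × (1 + r)^t = $313,841.42


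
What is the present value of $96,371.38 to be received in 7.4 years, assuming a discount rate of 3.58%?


Present value formula: PV = FV / (1 + r)^t
PV = $96,371.38 / (1 + 0.0358)^7.4
PV = $96,371.38 / 1.29730386
PV = $74,285.90

PV = FV / (1 + r)^t = $74,285.90


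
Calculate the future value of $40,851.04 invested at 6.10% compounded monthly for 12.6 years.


Compound interest formula: A = P(1 + r/n)^(nt)
A = $40,851.04 × (1 + 0.061/12)^(12 × 12.6)
Growth factor: (1 + 0.061/12)^151.2 = 2.1525498
A = $40,851.04 × 2.1525498
A = $87,933.90

A = P(1 + r/n)^(nt) = $87,933.90


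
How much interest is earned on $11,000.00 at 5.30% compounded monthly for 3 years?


Compound interest earned = final amount − principal.
A = P(1 + r/n)^(nt) = $11,000.00 × (1 + 0.053/12)^(12 × 3) = $12,891.20
Interest = A − P = $12,891.20 − $11,000.00 = $1,891.20

Interest = A - P = $1,891.20


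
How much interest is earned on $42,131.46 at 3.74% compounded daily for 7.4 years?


Compound interest earned = final amount − principal.
A = P(1 + r/n)^(nt) = $42,131.46 × (1 + 0.0374/365)^(365 × 7.4) = $55,564.28
Interest = A − P = $55,564.28 − $42,131.46 = $13,432.82

Interest = A - P = $13,432.82


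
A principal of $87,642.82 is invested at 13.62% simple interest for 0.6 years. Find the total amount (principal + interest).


Total amount formula: A = P(1 + rt) = P + P·r·t
Interest: I = P × r × t = $87,642.82 × 0.1362 × 0.6 = $7,162.17
A = P + I = $87,642.82 + $7,162.17 = $94,804.99

A = P + I = P(1 + rt) = $94,804.99


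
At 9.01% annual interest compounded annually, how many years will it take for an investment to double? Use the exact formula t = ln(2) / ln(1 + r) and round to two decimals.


Doubling condition: (1 + r)^t = 2
Take ln of both sides: t × ln(1 + r) = ln(2)
t = ln(2) / ln(1 + r)
t = 0.693147 / 0.086269
t = 8.03

t = ln(2) / ln(1 + r) = 8.03 years


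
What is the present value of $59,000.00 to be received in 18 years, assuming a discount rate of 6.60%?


Present value formula: PV = FV / (1 + r)^t
PV = $59,000.00 / (1 + 0.066)^18
PV = $59,000.00 / 3.1595824
PV = $18,673.35

PV = FV / (1 + r)^t = $18,673.35


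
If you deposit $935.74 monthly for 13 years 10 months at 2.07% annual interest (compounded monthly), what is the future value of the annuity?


Future value of an ordinary annuity: FV = PMT × ((1 + r)^n − 1) / r
Monthly rate r = 0.0207/12 = 0.001725, n = 166
FV = $935.74 × ((1 + 0.0207/12)^166 − 1) / (0.0207/12)
FV = $935.74 × 192.017376
FV = $179,678.34

FV = PMT × ((1+r)^n - 1)/r = $179,678.34


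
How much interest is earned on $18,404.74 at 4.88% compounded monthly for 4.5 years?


Compound interest earned = final amount − principal.
A = P(1 + r/n)^(nt) = $18,404.74 × (1 + 0.0488/12)^(12 × 4.5) = $22,914.34
Interest = A − P = $22,914.34 − $18,404.74 = $4,509.60

Interest = A - P = $4,509.60


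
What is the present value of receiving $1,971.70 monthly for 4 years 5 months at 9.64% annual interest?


Present value of an ordinary annuity: PV = PMT × (1 − (1 + r)^(−n)) / r
Monthly rate r = 0.0964/12 ≈ 0.00803333, n = 53
PV = $1,971.70 × (1 − (1 + 0.0964/12)^(−53)) / (0.0964/12)
PV = $1,971.70 × 43.023119
PV = $84,828.68

PV = PMT × (1-(1+r)^(-n))/r = $84,828.68


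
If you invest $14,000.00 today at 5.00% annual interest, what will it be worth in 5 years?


Future value formula: FV = PV × (1 + r)^t
FV = $14,000.00 × (1 + 0.05)^5
FV = $14,000.00 × 1.2762816
FV = $17,867.94

FV = PV × (1 + r)^t = $17,867.94


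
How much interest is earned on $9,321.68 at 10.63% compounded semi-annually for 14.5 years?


Compound interest earned = final amount − principal.
A = P(1 + r/n)^(nt) = $9,321.68 × (1 + 0.1063/2)^(2 × 14.5) = $41,851.49
Interest = A − P = $41,851.49 − $9,321.68 = $32,529.81

Interest = A - P = $32,529.81


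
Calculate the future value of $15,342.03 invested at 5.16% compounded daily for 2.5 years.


Compound interest formula: A = P(1 + r/n)^(nt)
A = $15,342.03 × (1 + 0.0516/365)^(365 × 2.5)
Growth factor: (1 + 0.0516/365)^912.5 = 1.137680
A = $15,342.03 × 1.137680
A = $17,454.32

A = P(1 + r/n)^(nt) = $17,454.32


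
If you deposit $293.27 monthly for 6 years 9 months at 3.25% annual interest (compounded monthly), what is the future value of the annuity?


Future value of an ordinary annuity: FV = PMT × ((1 + r)^n − 1) / r
Monthly rate r = 0.0325/12 ≈ 0.00270833, n = 81
FV = $293.27 × ((1 + 0.0325/12)^81 − 1) / (0.0325/12)
FV = $293.27 × 90.435307
FV = $26,521.96

FV = PMT × ((1+r)^n - 1)/r = $26,521.96


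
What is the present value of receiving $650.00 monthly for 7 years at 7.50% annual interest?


Present value of an ordinary annuity: PV = PMT × (1 − (1 + r)^(−n)) / r
Monthly rate r = 0.075/12 = 0.00625, n = 84
PV = $650.00 × (1 − (1 + 0.075/12)^(−84)) / (0.075/12)
PV = $650.00 × 65.196376
PV = $42,377.64

PV = PMT × (1-(1+r)^(-n))/r = $42,377.64


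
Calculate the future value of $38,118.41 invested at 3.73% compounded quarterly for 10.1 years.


Compound interest formula: A = P(1 + r/n)^(nt)
A = $38,118.41 × (1 + 0.0373/4)^(4 × 10.1)
Growth factor: (1 + 0.0373/4)^40.4 = 1.4549686
A = $38,118.41 × 1.4549686
A = $55,461.09

A = P(1 + r/n)^(nt) = $55,461.09


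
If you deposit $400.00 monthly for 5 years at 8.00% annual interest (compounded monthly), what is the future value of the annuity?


Future value of an ordinary annuity: FV = PMT × ((1 + r)^n − 1) / r
Monthly rate r = 0.08/12 ≈ 0.00666667, n = 60
FV = $400.00 × ((1 + 0.08/12)^60 − 1) / (0.08/12)
FV = $400.00 × 73.476856
FV = $29,390.74

FV = PMT × ((1+r)^n - 1)/r = $29,390.74


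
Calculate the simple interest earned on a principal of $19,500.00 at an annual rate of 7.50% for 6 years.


Simple interest formula: I = P × r × t
I = $19,500.00 × 0.075 × 6
I = $8,775.00

I = P × r × t = $8,775.00


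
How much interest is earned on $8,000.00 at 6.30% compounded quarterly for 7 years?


Compound interest earned = final amount − principal.
A = P(1 + r/n)^(nt) = $8,000.00 × (1 + 0.063/4)^(4 × 7) = $12,391.43
Interest = A − P = $12,391.43 − $8,000.00 = $4,391.43

Interest = A - P = $4,391.43


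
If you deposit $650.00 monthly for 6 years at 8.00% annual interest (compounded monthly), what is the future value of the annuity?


Future value of an ordinary annuity: FV = PMT × ((1 + r)^n − 1) / r
Monthly rate r = 0.08/12 ≈ 0.00666667, n = 72
FV = $650.00 × ((1 + 0.08/12)^72 − 1) / (0.08/12)
FV = $650.00 × 92.025325
FV = $59,816.46

FV = PMT × ((1+r)^n - 1)/r = $59,816.46


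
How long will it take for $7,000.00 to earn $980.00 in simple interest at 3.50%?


Rearrange the simple interest formula for t:
I = P × r × t  ⇒  t = I / (P × r)
t = $980.00 / ($7,000.00 × 0.035)
t = 4

t = I/(P×r) = 4 years


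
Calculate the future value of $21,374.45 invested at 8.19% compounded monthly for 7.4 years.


Compound interest formula: A = P(1 + r/n)^(nt)
A = $21,374.45 × (1 + 0.0819/12)^(12 × 7.4)
Growth factor: (1 + 0.0819/12)^88.8 = 1.829424
A = $21,374.45 × 1.829424
A = $39,102.93

A = P(1 + r/n)^(nt) = $39,102.93


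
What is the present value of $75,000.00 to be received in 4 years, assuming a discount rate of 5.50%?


Present value formula: PV = FV / (1 + r)^t
PV = $75,000.00 / (1 + 0.055)^4
PV = $75,000.00 / 1.23882465
PV = $60,541.26

PV = FV / (1 + r)^t = $60,541.26


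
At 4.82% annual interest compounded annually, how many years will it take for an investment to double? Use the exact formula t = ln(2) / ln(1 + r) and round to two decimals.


Doubling condition: (1 + r)^t = 2
Take ln of both sides: t × ln(1 + r) = ln(2)
t = ln(2) / ln(1 + r)
t = 0.693147 / 0.047074
t = 14.72

t = ln(2) / ln(1 + r) = 14.72 years


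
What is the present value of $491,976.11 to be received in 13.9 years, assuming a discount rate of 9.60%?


Present value formula: PV = FV / (1 + r)^t
PV = $491,976.11 / (1 + 0.096)^13.9
PV = $491,976.11 / 3.5757463
PV = $137,586.97

PV = FV / (1 + r)^t = $137,586.97


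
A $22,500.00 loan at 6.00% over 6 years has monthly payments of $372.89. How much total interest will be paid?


Total paid over the life of the loan = PMT × n.
Total paid = $372.89 × 72 = $26,848.08
Total interest = total paid − principal = $26,848.08 − $22,500.00 = $4,348.08

Total interest = (PMT × n) - PV = $4,348.08


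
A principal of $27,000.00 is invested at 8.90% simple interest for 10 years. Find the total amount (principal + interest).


Total amount formula: A = P(1 + rt) = P + P·r·t
Interest: I = P × r × t = $27,000.00 × 0.089 × 10 = $24,030.00
A = P + I = $27,000.00 + $24,030.00 = $51,030.00

A = P + I = P(1 + rt) = $51,030.00


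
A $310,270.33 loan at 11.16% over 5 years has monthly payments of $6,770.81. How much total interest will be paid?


Total paid over the life of the loan = PMT × n.
Total paid = $6,770.81 × 60 = $406,248.60
Total interest = total paid − principal = $406,248.60 − $310,270.33 = $95,978.27

Total interest = (PMT × n) - PV = $95,978.27


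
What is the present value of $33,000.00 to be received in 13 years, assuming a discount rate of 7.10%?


Present value formula: PV = FV / (1 + r)^t
PV = $33,000.00 / (1 + 0.071)^13
PV = $33,000.00 / 2.439288
PV = $13,528.54

PV = FV / (1 + r)^t = $13,528.54


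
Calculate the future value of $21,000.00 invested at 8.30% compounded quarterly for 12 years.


Compound interest formula: A = P(1 + r/n)^(nt)
A = $21,000.00 × (1 + 0.083/4)^(4 × 12)
Growth factor: (1 + 0.083/4)^48 = 2.6799744
A = $21,000.00 × 2.6799744
A = $56,279.46

A = P(1 + r/n)^(nt) = $56,279.46
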